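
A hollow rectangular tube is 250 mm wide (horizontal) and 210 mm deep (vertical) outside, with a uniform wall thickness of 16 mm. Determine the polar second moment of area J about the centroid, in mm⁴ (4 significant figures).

J ≈ 2.102 × 10⁸ mm⁴

Split into non-overlapping primitives; take the origin at the lower-left of the bounding box.
Outer rectangle: 250 × 210, A = 52 500 mm², y = 105 mm, Ī = 192 937 500 mm⁴.
Inner void (subtracted): 218 × 178, A = 38 804 mm², y = 105 mm, Ī = 102 455 495 mm⁴.
By symmetry the centroid is at mid-height, ȳ = 105 mm.
All pieces are centred on the centroidal x-axis, so I = ΣĪ (holes subtracted) = 90 482 005 mm⁴.
Repeating about the centroidal y-axis gives I_y = 119 760 725 mm⁴.
Polar second moment: J = I_x + I_y = 210 242 731 mm⁴.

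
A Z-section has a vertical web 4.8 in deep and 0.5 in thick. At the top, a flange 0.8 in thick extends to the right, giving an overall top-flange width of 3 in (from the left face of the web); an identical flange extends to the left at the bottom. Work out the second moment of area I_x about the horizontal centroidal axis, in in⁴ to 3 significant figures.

I_x ≈ 20.8 in⁴

Break the section into simple shapes (no overlaps), measuring from the bottom-left corner of the bounding box.
Web: 0.5 × 4.8, A = 2.4 in², y = 2.4 in, Ī = 4.608 in⁴.
Top flange (beyond web): 2.5 × 0.8, A = 2 in², y = 4.4 in, Ī = 0.10667 in⁴.
Bottom flange (beyond web): 2.5 × 0.8, A = 2 in², y = 0.4 in, Ī = 0.10667 in⁴.
Centroid: ȳ = ΣA·y / ΣA = 2.4 in.
Transfer each piece to the horizontal centroidal axis using Ī + A·d² with d = y − 2.4:
  web: d = 0 in → contributes +4.608 in⁴
  top flange (beyond web): d = 2 in → contributes +8.1067 in⁴
  bottom flange (beyond web): d = -2 in → contributes +8.1067 in⁴
Total I = 20.821 in⁴.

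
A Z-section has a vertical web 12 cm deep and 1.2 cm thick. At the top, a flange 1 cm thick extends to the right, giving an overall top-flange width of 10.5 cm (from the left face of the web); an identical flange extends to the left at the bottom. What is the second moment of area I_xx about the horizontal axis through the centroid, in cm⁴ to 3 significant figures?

I_xx ≈ 737 cm⁴

Decompose the section into non-overlapping parts with the origin at the bottom-left of its bounding rectangle.
Web: 1.2 × 12, A = 14.4 cm², y = 6 cm, Ī = 172.8 cm⁴.
Top flange (beyond web): 9.3 × 1, A = 9.3 cm², y = 11.5 cm, Ī = 0.775 cm⁴.
Bottom flange (beyond web): 9.3 × 1, A = 9.3 cm², y = 0.5 cm, Ī = 0.775 cm⁴.
Centroid: ȳ = ΣA·y / ΣA = 6 cm.
Transfer each piece to the horizontal axis through the centroid using Ī + A·d² with d = y − 6:
  web: d = 0 cm → contributes +172.8 cm⁴
  top flange (beyond web): d = 5.5 cm → contributes +282.1 cm⁴
  bottom flange (beyond web): d = -5.5 cm → contributes +282.1 cm⁴
Total I = 737 cm⁴.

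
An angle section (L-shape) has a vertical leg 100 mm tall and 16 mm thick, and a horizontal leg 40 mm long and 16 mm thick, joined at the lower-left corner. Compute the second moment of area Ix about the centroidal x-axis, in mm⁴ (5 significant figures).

Treat the section as a set of non-overlapping primitives; coordinates are from the bounding-box lower-left.
Vertical leg: 16 × 100, A = 1 600 mm², y = 50 mm, Ī = 1 333 333 mm⁴.
Horizontal leg (remainder): 24 × 16, A = 384 mm², y = 8 mm, Ī = 8 192 mm⁴.
Centroid: ȳ = ΣA·y / ΣA = 41.87097 mm.
Transfer each piece to the centroidal x-axis using Ī + A·d² with d = y − 41.87097:
  vertical leg: d = 8.129032 mm → contributes +1 439 063 mm⁴
  horizontal leg (remainder): d = -33.87097 mm → contributes +448733.1 mm⁴
Total I = 1 887 796 mm⁴.

Ix ≈ 1.8878 × 10⁶ mm⁴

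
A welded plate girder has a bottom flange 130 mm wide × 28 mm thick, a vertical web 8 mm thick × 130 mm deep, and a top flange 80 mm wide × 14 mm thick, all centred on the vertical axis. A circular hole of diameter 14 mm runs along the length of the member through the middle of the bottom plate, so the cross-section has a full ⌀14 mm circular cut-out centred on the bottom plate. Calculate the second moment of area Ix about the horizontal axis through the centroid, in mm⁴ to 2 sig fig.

Ix ≈ 2.3 × 10⁷ mm⁴

Decompose the section into non-overlapping parts with the origin at the bottom-left of its bounding rectangle.
Bottom plate: 130 × 28, A = 3 640 mm², y = 14 mm, Ī = 237 813 mm⁴.
Web plate: 8 × 130, A = 1 040 mm², y = 93 mm, Ī = 1 464 667 mm⁴.
Top plate: 80 × 14, A = 1 120 mm², y = 165 mm, Ī = 18 293 mm⁴.
Hole (subtracted): ⌀14, A = 153.9 mm², y = 14 mm, Ī = 1 886 mm⁴.
Centroid: ȳ = ΣA·y / ΣA = 58.51 mm.
Transfer each piece to the horizontal axis through the centroid using Ī + A·d² with d = y − 58.51:
  bottom plate: d = -44.51 mm → contributes +7 447 659 mm⁴
  web plate: d = 34.49 mm → contributes +2 702 142 mm⁴
  top plate: d = 106.5 mm → contributes +12 720 336 mm⁴
  hole: d = -44.51 mm → contributes −306 795 mm⁴
Total I = 22 563 342 mm⁴.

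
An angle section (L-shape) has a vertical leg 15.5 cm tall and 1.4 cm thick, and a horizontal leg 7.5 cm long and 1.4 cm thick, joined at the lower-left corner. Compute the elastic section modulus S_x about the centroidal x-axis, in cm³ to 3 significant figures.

Split into non-overlapping primitives; take the origin at the lower-left of the bounding box.
Vertical leg: 1.4 × 15.5, A = 21.7 cm², y = 7.75 cm, Ī = 434.45 cm⁴.
Horizontal leg (remainder): 6.1 × 1.4, A = 8.54 cm², y = 0.7 cm, Ī = 1.3949 cm⁴.
Centroid: ȳ = ΣA·y / ΣA = 5.759 cm.
Transfer each piece to the centroidal x-axis using Ī + A·d² with d = y − 5.759:
  vertical leg: d = 1.991 cm → contributes +520.47 cm⁴
  horizontal leg (remainder): d = -5.059 cm → contributes +219.97 cm⁴
Total I = 740.44 cm⁴.
Extreme fibre distance c = 9.741 cm; S = I/c = 76.013 cm³.

S_x ≈ 76.0 cm³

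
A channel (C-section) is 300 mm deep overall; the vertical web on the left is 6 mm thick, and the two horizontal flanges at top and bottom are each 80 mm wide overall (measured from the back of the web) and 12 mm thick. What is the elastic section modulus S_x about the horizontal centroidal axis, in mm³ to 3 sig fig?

Decompose the section into non-overlapping parts with the origin at the bottom-left of its bounding rectangle.
Web: 6 × 300, A = 1 800 mm², y = 150 mm, Ī = 13 500 000 mm⁴.
Top flange (beyond web): 74 × 12, A = 888 mm², y = 294 mm, Ī = 10 656 mm⁴.
Bottom flange (beyond web): 74 × 12, A = 888 mm², y = 6 mm, Ī = 10 656 mm⁴.
By symmetry the centroid is at mid-height, ȳ = 150 mm.
Transfer each piece to the horizontal centroidal axis using Ī + A·d² with d = y − 150:
  web: d = 0 mm → contributes +13 500 000 mm⁴
  top flange (beyond web): d = 144 mm → contributes +18 424 224 mm⁴
  bottom flange (beyond web): d = -144 mm → contributes +18 424 224 mm⁴
Total I = 50 348 448 mm⁴.
Extreme fibre distance c = 150 mm; S = I/c = 335 656 mm³.

S_x ≈ 3.36 × 10⁵ mm³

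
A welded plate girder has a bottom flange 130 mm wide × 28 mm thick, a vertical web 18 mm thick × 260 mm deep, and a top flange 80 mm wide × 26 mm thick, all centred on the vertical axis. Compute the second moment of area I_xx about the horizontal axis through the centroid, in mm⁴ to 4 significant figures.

Decompose the section into non-overlapping parts with the origin at the bottom-left of its bounding rectangle.
Bottom plate: 130 × 28, A = 3 640 mm², y = 14 mm, Ī = 237 813 mm⁴.
Web plate: 18 × 260, A = 4 680 mm², y = 158 mm, Ī = 26 364 000 mm⁴.
Top plate: 80 × 26, A = 2 080 mm², y = 301 mm, Ī = 117 173 mm⁴.
Centroid: ȳ = ΣA·y / ΣA = 136.2 mm.
Transfer each piece to the horizontal axis through the centroid using Ī + A·d² with d = y − 136.2:
  bottom plate: d = -122.2 mm → contributes +54 593 351 mm⁴
  web plate: d = 21.8 mm → contributes +28 588 123 mm⁴
  top plate: d = 164.8 mm → contributes +56 607 977 mm⁴
Total I = 139 789 451 mm⁴.

I_xx ≈ 1.398 × 10⁸ mm⁴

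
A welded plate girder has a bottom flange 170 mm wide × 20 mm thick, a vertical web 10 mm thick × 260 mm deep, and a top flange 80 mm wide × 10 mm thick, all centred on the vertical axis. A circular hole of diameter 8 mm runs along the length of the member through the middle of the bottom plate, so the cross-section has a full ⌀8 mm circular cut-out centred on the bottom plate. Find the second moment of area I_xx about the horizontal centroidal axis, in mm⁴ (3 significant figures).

I_xx ≈ 7.57 × 10⁷ mm⁴

Split into non-overlapping primitives; take the origin at the lower-left of the bounding box.
Bottom plate: 170 × 20, A = 3 400 mm², y = 10 mm, Ī = 113 333 mm⁴.
Web plate: 10 × 260, A = 2 600 mm², y = 150 mm, Ī = 14 646 667 mm⁴.
Top plate: 80 × 10, A = 800 mm², y = 285 mm, Ī = 6666.7 mm⁴.
Hole (subtracted): ⌀8, A = 50.265 mm², y = 10 mm, Ī = 201.06 mm⁴.
Centroid: ȳ = ΣA·y / ΣA = 96.522 mm.
Transfer each piece to the horizontal centroidal axis using Ī + A·d² with d = y − 96.522:
  bottom plate: d = -86.522 mm → contributes +25 565 879 mm⁴
  web plate: d = 53.478 mm → contributes +22 082 419 mm⁴
  top plate: d = 188.48 mm → contributes +28 425 856 mm⁴
  hole: d = -86.522 mm → contributes −376 491 mm⁴
Total I = 75 697 663 mm⁴.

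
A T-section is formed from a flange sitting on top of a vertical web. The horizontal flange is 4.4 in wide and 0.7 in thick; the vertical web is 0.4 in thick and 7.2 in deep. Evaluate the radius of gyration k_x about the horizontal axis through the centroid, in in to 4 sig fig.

k_x ≈ 2.450 in

Treat the section as a set of non-overlapping primitives; coordinates are from the bounding-box lower-left.
Flange: 4.4 × 0.7, A = 3.08 in², y = 7.55 in, Ī = 0.125767 in⁴.
Web: 0.4 × 7.2, A = 2.88 in², y = 3.6 in, Ī = 12.4416 in⁴.
Centroid: ȳ = ΣA·y / ΣA = 5.64128 in.
Transfer each piece to the horizontal axis through the centroid using Ī + A·d² with d = y − 5.64128:
  flange: d = 1.90872 in → contributes +11.3469 in⁴
  web: d = -2.04128 in → contributes +24.442 in⁴
Total I = 35.7889 in⁴.
Radius of gyration: k = √(I/A) = √(35.7889 / 5.96) = 2.45048 in.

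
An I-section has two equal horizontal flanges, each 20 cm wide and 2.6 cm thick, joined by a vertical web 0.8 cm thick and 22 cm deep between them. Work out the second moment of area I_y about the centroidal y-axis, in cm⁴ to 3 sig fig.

I_y ≈ 3470 cm⁴

Split into non-overlapping primitives; take the origin at the lower-left of the bounding box.
Bottom flange: 20 × 2.6, A = 52 cm², x = 10 cm, Ī = 1733.3 cm⁴.
Web: 0.8 × 22, A = 17.6 cm², x = 10 cm, Ī = 0.93867 cm⁴.
Top flange: 20 × 2.6, A = 52 cm², x = 10 cm, Ī = 1733.3 cm⁴.
By symmetry the centroid is at mid-width, x̄ = 10 cm.
All pieces are centred on the centroidal y-axis, so I = ΣĪ = 3467.6 cm⁴.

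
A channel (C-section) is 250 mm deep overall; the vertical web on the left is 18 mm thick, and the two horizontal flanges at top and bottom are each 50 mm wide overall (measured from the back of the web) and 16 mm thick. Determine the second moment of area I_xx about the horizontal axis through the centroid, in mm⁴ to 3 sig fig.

Split into non-overlapping primitives; take the origin at the lower-left of the bounding box.
Web: 18 × 250, A = 4 500 mm², y = 125 mm, Ī = 23 437 500 mm⁴.
Top flange (beyond web): 32 × 16, A = 512 mm², y = 242 mm, Ī = 10 923 mm⁴.
Bottom flange (beyond web): 32 × 16, A = 512 mm², y = 8 mm, Ī = 10 923 mm⁴.
By symmetry the centroid is at mid-height, ȳ = 125 mm.
Transfer each piece to the horizontal axis through the centroid using Ī + A·d² with d = y − 125:
  web: d = 0 mm → contributes +23 437 500 mm⁴
  top flange (beyond web): d = 117 mm → contributes +7 019 691 mm⁴
  bottom flange (beyond web): d = -117 mm → contributes +7 019 691 mm⁴
Total I = 37 476 881 mm⁴.

I_xx ≈ 3.75 × 10⁷ mm⁴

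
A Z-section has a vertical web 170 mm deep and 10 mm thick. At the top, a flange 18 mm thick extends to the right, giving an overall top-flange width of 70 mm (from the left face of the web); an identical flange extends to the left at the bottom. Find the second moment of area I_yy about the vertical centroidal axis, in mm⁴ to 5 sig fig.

Decompose the section into non-overlapping parts with the origin at the bottom-left of its bounding rectangle.
Web: 10 × 170, A = 1 700 mm², x = 65 mm, Ī = 14166.67 mm⁴.
Top flange (beyond web): 60 × 18, A = 1 080 mm², x = 100 mm, Ī = 324 000 mm⁴.
Bottom flange (beyond web): 60 × 18, A = 1 080 mm², x = 30 mm, Ī = 324 000 mm⁴.
Centroid: x̄ = ΣA·x / ΣA = 65 mm.
Transfer each piece to the vertical centroidal axis using Ī + A·d² with d = x − 65:
  web: d = 0 mm → contributes +14166.67 mm⁴
  top flange (beyond web): d = 35 mm → contributes +1 647 000 mm⁴
  bottom flange (beyond web): d = -35 mm → contributes +1 647 000 mm⁴
Total I = 3 308 167 mm⁴.

I_yy ≈ 3.3082 × 10⁶ mm⁴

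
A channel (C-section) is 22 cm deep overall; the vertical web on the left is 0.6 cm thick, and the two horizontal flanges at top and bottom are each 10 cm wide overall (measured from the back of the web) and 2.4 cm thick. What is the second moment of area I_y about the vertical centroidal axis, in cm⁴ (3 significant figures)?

I_y ≈ 588 cm⁴

Split into non-overlapping primitives; take the origin at the lower-left of the bounding box.
Web: 0.6 × 22, A = 13.2 cm², x = 0.3 cm, Ī = 0.396 cm⁴.
Top flange (beyond web): 9.4 × 2.4, A = 22.56 cm², x = 5.3 cm, Ī = 166.12 cm⁴.
Bottom flange (beyond web): 9.4 × 2.4, A = 22.56 cm², x = 5.3 cm, Ī = 166.12 cm⁴.
Centroid: x̄ = ΣA·x / ΣA = 4.1683 cm.
Transfer each piece to the vertical centroidal axis using Ī + A·d² with d = x − 4.1683:
  web: d = -3.8683 cm → contributes +197.92 cm⁴
  top flange (beyond web): d = 1.1317 cm → contributes +195.01 cm⁴
  bottom flange (beyond web): d = 1.1317 cm → contributes +195.01 cm⁴
Total I = 587.94 cm⁴.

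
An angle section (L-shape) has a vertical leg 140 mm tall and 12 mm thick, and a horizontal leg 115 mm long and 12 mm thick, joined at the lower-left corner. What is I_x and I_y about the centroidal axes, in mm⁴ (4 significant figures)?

Treat the section as a set of non-overlapping primitives; coordinates are from the bounding-box lower-left.
Vertical leg: 12 × 140, A = 1 680 mm², y = 70 mm, Ī = 2 744 000 mm⁴.
Horizontal leg (remainder): 103 × 12, A = 1 236 mm², y = 6 mm, Ī = 14 832 mm⁴.
Centroid: ȳ = ΣA·y / ΣA = 42.8724 mm.
Transfer each piece to the centroidal x-axis using Ī + A·d² with d = y − 42.8724:
  vertical leg: d = 27.1276 mm → contributes +3 980 321 mm⁴
  horizontal leg (remainder): d = -36.8724 mm → contributes +1 695 268 mm⁴
Total I = 5 675 589 mm⁴.
For the y-axis: x̄ = 30.3724 mm.
Repeating about the centroidal y-axis gives I_y = 3 467 264 mm⁴.

I_x ≈ 5.676 × 10⁶ mm⁴, I_y ≈ 3.467 × 10⁶ mm⁴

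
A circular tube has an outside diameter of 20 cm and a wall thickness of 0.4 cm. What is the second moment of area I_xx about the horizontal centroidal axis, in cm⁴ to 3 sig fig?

Decompose the section into non-overlapping parts with the origin at the bottom-left of its bounding rectangle.
Outer circle: ⌀20, A = 314.16 cm², y = 10 cm, Ī = 7 854 cm⁴.
Bore (subtracted): ⌀19.2, A = 289.53 cm², y = 10 cm, Ī = 6670.8 cm⁴.
By symmetry the centroid is at mid-height, ȳ = 10 cm.
All pieces are centred on the horizontal centroidal axis, so I = ΣĪ (holes subtracted) = 1183.2 cm⁴.

I_xx ≈ 1180 cm⁴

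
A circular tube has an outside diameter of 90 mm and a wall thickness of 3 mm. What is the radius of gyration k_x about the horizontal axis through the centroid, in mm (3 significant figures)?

Decompose the section into non-overlapping parts with the origin at the bottom-left of its bounding rectangle.
Outer circle: ⌀90, A = 6361.7 mm², y = 45 mm, Ī = 3 220 623 mm⁴.
Bore (subtracted): ⌀84, A = 5541.8 mm², y = 45 mm, Ī = 2 443 920 mm⁴.
By symmetry the centroid is at mid-height, ȳ = 45 mm.
All pieces are centred on the horizontal axis through the centroid, so I = ΣĪ (holes subtracted) = 776 703 mm⁴.
Radius of gyration: k = √(I/A) = √(776 703 / 819.96) = 30.777 mm.

k_x ≈ 30.8 mm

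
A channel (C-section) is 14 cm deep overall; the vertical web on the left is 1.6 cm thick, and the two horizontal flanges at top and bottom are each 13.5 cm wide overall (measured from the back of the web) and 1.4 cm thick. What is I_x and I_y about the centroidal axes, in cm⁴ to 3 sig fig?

Decompose the section into non-overlapping parts with the origin at the bottom-left of its bounding rectangle.
Web: 1.6 × 14, A = 22.4 cm², y = 7 cm, Ī = 365.87 cm⁴.
Top flange (beyond web): 11.9 × 1.4, A = 16.66 cm², y = 13.3 cm, Ī = 2.7211 cm⁴.
Bottom flange (beyond web): 11.9 × 1.4, A = 16.66 cm², y = 0.7 cm, Ī = 2.7211 cm⁴.
By symmetry the centroid is at mid-height, ȳ = 7 cm.
Transfer each piece to the centroidal x-axis using Ī + A·d² with d = y − 7:
  web: d = 0 cm → contributes +365.87 cm⁴
  top flange (beyond web): d = 6.3 cm → contributes +663.96 cm⁴
  bottom flange (beyond web): d = -6.3 cm → contributes +663.96 cm⁴
Total I = 1693.8 cm⁴.
For the y-axis: x̄ = 4.8364 cm.
Repeating about the centroidal y-axis gives I_y = 1008.3 cm⁴.

I_x ≈ 1690 cm⁴, I_y ≈ 1010 cm⁴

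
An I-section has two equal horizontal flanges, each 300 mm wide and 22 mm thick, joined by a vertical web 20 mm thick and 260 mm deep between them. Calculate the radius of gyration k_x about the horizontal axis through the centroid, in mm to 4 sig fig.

k_x ≈ 126.0 mm

Decompose the section into non-overlapping parts with the origin at the bottom-left of its bounding rectangle.
Bottom flange: 300 × 22, A = 6 600 mm², y = 11 mm, Ī = 266 200 mm⁴.
Web: 20 × 260, A = 5 200 mm², y = 152 mm, Ī = 29 293 333 mm⁴.
Top flange: 300 × 22, A = 6 600 mm², y = 293 mm, Ī = 266 200 mm⁴.
By symmetry the centroid is at mid-height, ȳ = 152 mm.
Transfer each piece to the horizontal axis through the centroid using Ī + A·d² with d = y − 152:
  bottom flange: d = -141 mm → contributes +131 480 800 mm⁴
  web: d = 0 mm → contributes +29 293 333 mm⁴
  top flange: d = 141 mm → contributes +131 480 800 mm⁴
Total I = 292 254 933 mm⁴.
Radius of gyration: k = √(I/A) = √(292 254 933 / 18 400) = 126.029 mm.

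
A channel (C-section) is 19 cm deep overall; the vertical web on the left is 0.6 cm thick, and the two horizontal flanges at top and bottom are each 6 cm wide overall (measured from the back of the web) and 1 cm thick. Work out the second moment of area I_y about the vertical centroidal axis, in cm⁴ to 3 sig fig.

Treat the section as a set of non-overlapping primitives; coordinates are from the bounding-box lower-left.
Web: 0.6 × 19, A = 11.4 cm², x = 0.3 cm, Ī = 0.342 cm⁴.
Top flange (beyond web): 5.4 × 1, A = 5.4 cm², x = 3.3 cm, Ī = 13.122 cm⁴.
Bottom flange (beyond web): 5.4 × 1, A = 5.4 cm², x = 3.3 cm, Ī = 13.122 cm⁴.
Centroid: x̄ = ΣA·x / ΣA = 1.7595 cm.
Transfer each piece to the vertical centroidal axis using Ī + A·d² with d = x − 1.7595:
  web: d = -1.4595 cm → contributes +24.624 cm⁴
  top flange (beyond web): d = 1.5405 cm → contributes +25.938 cm⁴
  bottom flange (beyond web): d = 1.5405 cm → contributes +25.938 cm⁴
Total I = 76.5 cm⁴.

I_y ≈ 76.5 cm⁴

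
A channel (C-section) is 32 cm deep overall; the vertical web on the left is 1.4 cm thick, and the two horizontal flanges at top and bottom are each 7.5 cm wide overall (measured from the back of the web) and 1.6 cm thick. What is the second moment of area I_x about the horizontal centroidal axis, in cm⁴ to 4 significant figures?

I_x ≈ 8337 cm⁴

Decompose the section into non-overlapping parts with the origin at the bottom-left of its bounding rectangle.
Web: 1.4 × 32, A = 44.8 cm², y = 16 cm, Ī = 3822.93 cm⁴.
Top flange (beyond web): 6.1 × 1.6, A = 9.76 cm², y = 31.2 cm, Ī = 2.08213 cm⁴.
Bottom flange (beyond web): 6.1 × 1.6, A = 9.76 cm², y = 0.8 cm, Ī = 2.08213 cm⁴.
By symmetry the centroid is at mid-height, ȳ = 16 cm.
Transfer each piece to the horizontal centroidal axis using Ī + A·d² with d = y − 16:
  web: d = 0 cm → contributes +3822.93 cm⁴
  top flange (beyond web): d = 15.2 cm → contributes +2257.03 cm⁴
  bottom flange (beyond web): d = -15.2 cm → contributes +2257.03 cm⁴
Total I = 8 337 cm⁴.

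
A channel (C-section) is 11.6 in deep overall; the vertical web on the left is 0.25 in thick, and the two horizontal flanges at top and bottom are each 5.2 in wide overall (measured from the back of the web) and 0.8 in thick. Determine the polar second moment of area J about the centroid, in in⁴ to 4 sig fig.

Split into non-overlapping primitives; take the origin at the lower-left of the bounding box.
Web: 0.25 × 11.6, A = 2.9 in², y = 5.8 in, Ī = 32.5187 in⁴.
Top flange (beyond web): 4.95 × 0.8, A = 3.96 in², y = 11.2 in, Ī = 0.2112 in⁴.
Bottom flange (beyond web): 4.95 × 0.8, A = 3.96 in², y = 0.4 in, Ī = 0.2112 in⁴.
By symmetry the centroid is at mid-height, ȳ = 5.8 in.
Transfer each piece to the centroidal x-axis using Ī + A·d² with d = y − 5.8:
  web: d = 0 in → contributes +32.5187 in⁴
  top flange (beyond web): d = 5.4 in → contributes +115.685 in⁴
  bottom flange (beyond web): d = -5.4 in → contributes +115.685 in⁴
Total I = 263.888 in⁴.
For the y-axis: x̄ = 2.02814 in.
Repeating about the centroidal y-axis gives I_y = 30.5364 in⁴.
Polar second moment: J = I_x + I_y = 294.425 in⁴.

J ≈ 294.4 in⁴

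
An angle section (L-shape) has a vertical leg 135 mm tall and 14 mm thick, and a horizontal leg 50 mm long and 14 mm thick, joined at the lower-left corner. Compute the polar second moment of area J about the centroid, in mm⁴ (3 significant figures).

J ≈ 4.67 × 10⁶ mm⁴

Break the section into simple shapes (no overlaps), measuring from the bottom-left corner of the bounding box.
Vertical leg: 14 × 135, A = 1 890 mm², y = 67.5 mm, Ī = 2 870 438 mm⁴.
Horizontal leg (remainder): 36 × 14, A = 504 mm², y = 7 mm, Ī = 8 232 mm⁴.
Centroid: ȳ = ΣA·y / ΣA = 54.763 mm.
Transfer each piece to the centroidal x-axis using Ī + A·d² with d = y − 54.763:
  vertical leg: d = 12.737 mm → contributes +3 177 047 mm⁴
  horizontal leg (remainder): d = -47.763 mm → contributes +1 158 017 mm⁴
Total I = 4 335 064 mm⁴.
For the y-axis: x̄ = 12.263 mm.
Repeating about the centroidal y-axis gives I_y = 333 986 mm⁴.
Polar second moment: J = I_x + I_y = 4 669 050 mm⁴.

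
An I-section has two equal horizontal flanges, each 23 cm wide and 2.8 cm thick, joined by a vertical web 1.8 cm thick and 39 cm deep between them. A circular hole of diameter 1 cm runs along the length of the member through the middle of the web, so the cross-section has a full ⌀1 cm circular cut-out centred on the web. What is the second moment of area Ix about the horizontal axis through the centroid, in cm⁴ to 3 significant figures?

Ix ≈ 6.52 × 10⁴ cm⁴

Treat the section as a set of non-overlapping primitives; coordinates are from the bounding-box lower-left.
Bottom flange: 23 × 2.8, A = 64.4 cm², y = 1.4 cm, Ī = 42.075 cm⁴.
Web: 1.8 × 39, A = 70.2 cm², y = 22.3 cm, Ī = 8897.9 cm⁴.
Top flange: 23 × 2.8, A = 64.4 cm², y = 43.2 cm, Ī = 42.075 cm⁴.
Hole (subtracted): ⌀1, A = 0.7854 cm², y = 22.3 cm, Ī = 0.049087 cm⁴.
By symmetry the centroid is at mid-height, ȳ = 22.3 cm.
Transfer each piece to the horizontal axis through the centroid using Ī + A·d² with d = y − 22.3:
  bottom flange: d = -20.9 cm → contributes +28 173 cm⁴
  web: d = 0 cm → contributes +8897.9 cm⁴
  top flange: d = 20.9 cm → contributes +28 173 cm⁴
  hole: d = 0 cm → contributes −0.049087 cm⁴
Total I = 65 243 cm⁴.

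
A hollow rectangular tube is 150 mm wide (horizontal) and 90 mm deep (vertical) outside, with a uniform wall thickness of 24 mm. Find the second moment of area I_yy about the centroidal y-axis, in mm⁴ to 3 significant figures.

Decompose the section into non-overlapping parts with the origin at the bottom-left of its bounding rectangle.
Outer rectangle: 150 × 90, A = 13 500 mm², x = 75 mm, Ī = 25 312 500 mm⁴.
Inner void (subtracted): 102 × 42, A = 4 284 mm², x = 75 mm, Ī = 3 714 228 mm⁴.
By symmetry the centroid is at mid-width, x̄ = 75 mm.
All pieces are centred on the centroidal y-axis, so I = ΣĪ (holes subtracted) = 21 598 272 mm⁴.

I_yy ≈ 2.16 × 10⁷ mm⁴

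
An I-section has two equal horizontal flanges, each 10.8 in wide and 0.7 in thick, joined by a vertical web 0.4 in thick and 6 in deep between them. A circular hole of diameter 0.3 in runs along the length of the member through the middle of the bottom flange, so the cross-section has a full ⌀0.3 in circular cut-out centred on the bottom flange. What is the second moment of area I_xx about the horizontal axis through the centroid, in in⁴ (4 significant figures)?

Treat the section as a set of non-overlapping primitives; coordinates are from the bounding-box lower-left.
Bottom flange: 10.8 × 0.7, A = 7.56 in², y = 0.35 in, Ī = 0.3087 in⁴.
Web: 0.4 × 6, A = 2.4 in², y = 3.7 in, Ī = 7.2 in⁴.
Top flange: 10.8 × 0.7, A = 7.56 in², y = 7.05 in, Ī = 0.3087 in⁴.
Hole (subtracted): ⌀0.3, A = 0.0706858 in², y = 0.35 in, Ī = 0.000397608 in⁴.
Centroid: ȳ = ΣA·y / ΣA = 3.71357 in.
Transfer each piece to the horizontal axis through the centroid using Ī + A·d² with d = y − 3.71357:
  bottom flange: d = -3.36357 in → contributes +85.8396 in⁴
  web: d = -0.0135706 in → contributes +7.20044 in⁴
  top flange: d = 3.33643 in → contributes +84.4648 in⁴
  hole: d = -3.36357 in → contributes −0.800109 in⁴
Total I = 176.705 in⁴.

I_xx ≈ 176.7 in⁴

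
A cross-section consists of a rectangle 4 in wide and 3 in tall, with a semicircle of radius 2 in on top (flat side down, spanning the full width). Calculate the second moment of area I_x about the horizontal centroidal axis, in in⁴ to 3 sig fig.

Decompose the section into non-overlapping parts with the origin at the bottom-left of its bounding rectangle.
Rectangular body: 4 × 3, A = 12 in², y = 1.5 in, Ī = 9 in⁴.
Semicircular cap: semicircle r = 2, A = 6.2832 in², y = 3.8488 in, Ī = 1.7561 in⁴.
Centroid: ȳ = ΣA·y / ΣA = 2.3072 in.
Transfer each piece to the horizontal centroidal axis using Ī + A·d² with d = y − 2.3072:
  rectangular body: d = -0.8072 in → contributes +16.819 in⁴
  semicircular cap: d = 1.5416 in → contributes +16.689 in⁴
Total I = 33.508 in⁴.

I_x ≈ 33.5 in⁴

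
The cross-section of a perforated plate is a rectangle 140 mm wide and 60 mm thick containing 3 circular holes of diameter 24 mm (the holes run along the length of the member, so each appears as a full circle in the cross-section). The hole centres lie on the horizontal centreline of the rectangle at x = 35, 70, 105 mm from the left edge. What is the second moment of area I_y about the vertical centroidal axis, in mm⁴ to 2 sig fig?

I_y ≈ 1.3 × 10⁷ mm⁴

Decompose the section into non-overlapping parts with the origin at the bottom-left of its bounding rectangle.
Plate: 140 × 60, A = 8 400 mm², x = 70 mm, Ī = 13 720 000 mm⁴.
Hole 1 (subtracted): ⌀24, A = 452.4 mm², x = 35 mm, Ī = 16 286 mm⁴.
Hole 2 (subtracted): ⌀24, A = 452.4 mm², x = 70 mm, Ī = 16 286 mm⁴.
Hole 3 (subtracted): ⌀24, A = 452.4 mm², x = 105 mm, Ī = 16 286 mm⁴.
By symmetry the centroid is at mid-width, x̄ = 70 mm.
Transfer each piece to the vertical centroidal axis using Ī + A·d² with d = x − 70:
  plate: d = 0 mm → contributes +13 720 000 mm⁴
  hole 1: d = -35 mm → contributes −570 463 mm⁴
  hole 2: d = 0 mm → contributes −16 286 mm⁴
  hole 3: d = 35 mm → contributes −570 463 mm⁴
Total I = 12 562 788 mm⁴.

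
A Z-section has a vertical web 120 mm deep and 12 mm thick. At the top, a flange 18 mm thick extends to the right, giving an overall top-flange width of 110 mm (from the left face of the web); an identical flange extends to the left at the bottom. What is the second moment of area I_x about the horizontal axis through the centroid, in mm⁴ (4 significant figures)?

I_x ≈ 1.100 × 10⁷ mm⁴

Break the section into simple shapes (no overlaps), measuring from the bottom-left corner of the bounding box.
Web: 12 × 120, A = 1 440 mm², y = 60 mm, Ī = 1 728 000 mm⁴.
Top flange (beyond web): 98 × 18, A = 1 764 mm², y = 111 mm, Ī = 47 628 mm⁴.
Bottom flange (beyond web): 98 × 18, A = 1 764 mm², y = 9 mm, Ī = 47 628 mm⁴.
Centroid: ȳ = ΣA·y / ΣA = 60 mm.
Transfer each piece to the horizontal axis through the centroid using Ī + A·d² with d = y − 60:
  web: d = 0 mm → contributes +1 728 000 mm⁴
  top flange (beyond web): d = 51 mm → contributes +4 635 792 mm⁴
  bottom flange (beyond web): d = -51 mm → contributes +4 635 792 mm⁴
Total I = 10 999 584 mm⁴.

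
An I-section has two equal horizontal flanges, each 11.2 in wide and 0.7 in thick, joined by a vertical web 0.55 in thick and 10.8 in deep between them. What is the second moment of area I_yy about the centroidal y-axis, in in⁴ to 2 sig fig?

I_yy ≈ 160 in⁴

Split into non-overlapping primitives; take the origin at the lower-left of the bounding box.
Bottom flange: 11.2 × 0.7, A = 7.84 in², x = 5.6 in, Ī = 81.95 in⁴.
Web: 0.55 × 10.8, A = 5.94 in², x = 5.6 in, Ī = 0.1497 in⁴.
Top flange: 11.2 × 0.7, A = 7.84 in², x = 5.6 in, Ī = 81.95 in⁴.
By symmetry the centroid is at mid-width, x̄ = 5.6 in.
All pieces are centred on the centroidal y-axis, so I = ΣĪ = 164.1 in⁴.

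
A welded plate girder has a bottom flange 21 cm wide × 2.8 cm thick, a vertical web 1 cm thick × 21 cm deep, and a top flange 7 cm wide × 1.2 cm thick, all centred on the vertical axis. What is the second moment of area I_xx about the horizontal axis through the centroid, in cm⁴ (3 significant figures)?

I_xx ≈ 6000 cm⁴

Treat the section as a set of non-overlapping primitives; coordinates are from the bounding-box lower-left.
Bottom plate: 21 × 2.8, A = 58.8 cm², y = 1.4 cm, Ī = 38.416 cm⁴.
Web plate: 1 × 21, A = 21 cm², y = 13.3 cm, Ī = 771.75 cm⁴.
Top plate: 7 × 1.2, A = 8.4 cm², y = 24.4 cm, Ī = 1.008 cm⁴.
Centroid: ȳ = ΣA·y / ΣA = 6.4238 cm.
Transfer each piece to the horizontal axis through the centroid using Ī + A·d² with d = y − 6.4238:
  bottom plate: d = -5.0238 cm → contributes +1522.4 cm⁴
  web plate: d = 6.8762 cm → contributes +1764.7 cm⁴
  top plate: d = 17.976 cm → contributes +2715.4 cm⁴
Total I = 6002.5 cm⁴.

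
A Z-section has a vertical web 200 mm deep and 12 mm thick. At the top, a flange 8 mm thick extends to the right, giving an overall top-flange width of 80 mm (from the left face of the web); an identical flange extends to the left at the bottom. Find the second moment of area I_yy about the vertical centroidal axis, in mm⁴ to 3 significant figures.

Decompose the section into non-overlapping parts with the origin at the bottom-left of its bounding rectangle.
Web: 12 × 200, A = 2 400 mm², x = 74 mm, Ī = 28 800 mm⁴.
Top flange (beyond web): 68 × 8, A = 544 mm², x = 114 mm, Ī = 209 621 mm⁴.
Bottom flange (beyond web): 68 × 8, A = 544 mm², x = 34 mm, Ī = 209 621 mm⁴.
Centroid: x̄ = ΣA·x / ΣA = 74 mm.
Transfer each piece to the vertical centroidal axis using Ī + A·d² with d = x − 74:
  web: d = 0 mm → contributes +28 800 mm⁴
  top flange (beyond web): d = 40 mm → contributes +1 080 021 mm⁴
  bottom flange (beyond web): d = -40 mm → contributes +1 080 021 mm⁴
Total I = 2 188 843 mm⁴.

I_yy ≈ 2.19 × 10⁶ mm⁴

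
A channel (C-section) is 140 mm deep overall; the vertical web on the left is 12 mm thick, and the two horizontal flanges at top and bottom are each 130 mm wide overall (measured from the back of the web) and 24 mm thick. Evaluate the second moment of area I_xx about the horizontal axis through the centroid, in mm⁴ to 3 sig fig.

I_xx ≈ 2.21 × 10⁷ mm⁴

Split into non-overlapping primitives; take the origin at the lower-left of the bounding box.
Web: 12 × 140, A = 1 680 mm², y = 70 mm, Ī = 2 744 000 mm⁴.
Top flange (beyond web): 118 × 24, A = 2 832 mm², y = 128 mm, Ī = 135 936 mm⁴.
Bottom flange (beyond web): 118 × 24, A = 2 832 mm², y = 12 mm, Ī = 135 936 mm⁴.
By symmetry the centroid is at mid-height, ȳ = 70 mm.
Transfer each piece to the horizontal axis through the centroid using Ī + A·d² with d = y − 70:
  web: d = 0 mm → contributes +2 744 000 mm⁴
  top flange (beyond web): d = 58 mm → contributes +9 662 784 mm⁴
  bottom flange (beyond web): d = -58 mm → contributes +9 662 784 mm⁴
Total I = 22 069 568 mm⁴.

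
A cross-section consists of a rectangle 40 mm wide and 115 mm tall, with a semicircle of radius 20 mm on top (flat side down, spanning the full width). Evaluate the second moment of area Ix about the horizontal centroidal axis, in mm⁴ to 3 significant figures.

Break the section into simple shapes (no overlaps), measuring from the bottom-left corner of the bounding box.
Rectangular body: 40 × 115, A = 4 600 mm², y = 57.5 mm, Ī = 5 069 583 mm⁴.
Semicircular cap: semicircle r = 20, A = 628.32 mm², y = 123.49 mm, Ī = 17 561 mm⁴.
Centroid: ȳ = ΣA·y / ΣA = 65.43 mm.
Transfer each piece to the horizontal centroidal axis using Ī + A·d² with d = y − 65.43:
  rectangular body: d = -7.9302 mm → contributes +5 358 869 mm⁴
  semicircular cap: d = 58.058 mm → contributes +2 135 458 mm⁴
Total I = 7 494 327 mm⁴.

Ix ≈ 7.49 × 10⁶ mm⁴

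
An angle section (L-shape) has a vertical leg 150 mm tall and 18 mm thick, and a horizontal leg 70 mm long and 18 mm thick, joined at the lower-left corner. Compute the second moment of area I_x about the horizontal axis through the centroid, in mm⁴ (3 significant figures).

Break the section into simple shapes (no overlaps), measuring from the bottom-left corner of the bounding box.
Vertical leg: 18 × 150, A = 2 700 mm², y = 75 mm, Ī = 5 062 500 mm⁴.
Horizontal leg (remainder): 52 × 18, A = 936 mm², y = 9 mm, Ī = 25 272 mm⁴.
Centroid: ȳ = ΣA·y / ΣA = 58.01 mm.
Transfer each piece to the horizontal axis through the centroid using Ī + A·d² with d = y − 58.01:
  vertical leg: d = 16.99 mm → contributes +5 841 891 mm⁴
  horizontal leg (remainder): d = -49.01 mm → contributes +2 273 516 mm⁴
Total I = 8 115 408 mm⁴.

I_x ≈ 8.12 × 10⁶ mm⁴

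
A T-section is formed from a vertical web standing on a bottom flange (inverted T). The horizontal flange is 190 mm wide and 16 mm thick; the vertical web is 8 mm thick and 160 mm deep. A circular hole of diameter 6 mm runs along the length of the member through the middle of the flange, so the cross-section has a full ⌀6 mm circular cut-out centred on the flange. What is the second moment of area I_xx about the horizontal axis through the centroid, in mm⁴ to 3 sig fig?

Break the section into simple shapes (no overlaps), measuring from the bottom-left corner of the bounding box.
Flange: 190 × 16, A = 3 040 mm², y = 8 mm, Ī = 64 853 mm⁴.
Web: 8 × 160, A = 1 280 mm², y = 96 mm, Ī = 2 730 667 mm⁴.
Hole (subtracted): ⌀6, A = 28.274 mm², y = 8 mm, Ī = 63.617 mm⁴.
Centroid: ȳ = ΣA·y / ΣA = 34.246 mm.
Transfer each piece to the horizontal axis through the centroid using Ī + A·d² with d = y − 34.246:
  flange: d = -26.246 mm → contributes +2 158 941 mm⁴
  web: d = 61.754 mm → contributes +7 612 042 mm⁴
  hole: d = -26.246 mm → contributes −19 540 mm⁴
Total I = 9 751 444 mm⁴.

I_xx ≈ 9.75 × 10⁶ mm⁴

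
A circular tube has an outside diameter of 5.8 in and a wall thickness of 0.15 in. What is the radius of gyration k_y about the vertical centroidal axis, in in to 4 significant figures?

k_y ≈ 1.998 in

Break the section into simple shapes (no overlaps), measuring from the bottom-left corner of the bounding box.
Outer circle: ⌀5.8, A = 26.4208 in², x = 2.9 in, Ī = 55.5497 in⁴.
Bore (subtracted): ⌀5.5, A = 23.7583 in², x = 2.9 in, Ī = 44.918 in⁴.
By symmetry the centroid is at mid-width, x̄ = 2.9 in.
All pieces are centred on the vertical centroidal axis, so I = ΣĪ (holes subtracted) = 10.6317 in⁴.
Radius of gyration: k = √(I/A) = √(10.6317 / 2.6625) = 1.99828 in.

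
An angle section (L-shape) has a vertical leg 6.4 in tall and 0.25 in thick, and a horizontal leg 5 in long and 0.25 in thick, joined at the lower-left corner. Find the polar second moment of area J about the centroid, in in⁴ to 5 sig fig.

J ≈ 18.414 in⁴

Treat the section as a set of non-overlapping primitives; coordinates are from the bounding-box lower-left.
Vertical leg: 0.25 × 6.4, A = 1.6 in², y = 3.2 in, Ī = 5.461333 in⁴.
Horizontal leg (remainder): 4.75 × 0.25, A = 1.1875 in², y = 0.125 in, Ī = 0.006184896 in⁴.
Centroid: ȳ = ΣA·y / ΣA = 1.890022 in.
Transfer each piece to the centroidal x-axis using Ī + A·d² with d = y − 1.890022:
  vertical leg: d = 1.309978 in → contributes +8.206999 in⁴
  horizontal leg (remainder): d = -1.765022 in → contributes +3.705609 in⁴
Total I = 11.91261 in⁴.
For the y-axis: x̄ = 1.190022 in.
Repeating about the centroidal y-axis gives I_y = 6.50117 in⁴.
Polar second moment: J = I_x + I_y = 18.41378 in⁴.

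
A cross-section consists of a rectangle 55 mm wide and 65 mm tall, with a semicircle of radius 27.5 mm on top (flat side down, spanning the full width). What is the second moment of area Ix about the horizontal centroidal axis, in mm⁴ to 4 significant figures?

Treat the section as a set of non-overlapping primitives; coordinates are from the bounding-box lower-left.
Rectangular body: 55 × 65, A = 3 575 mm², y = 32.5 mm, Ī = 1 258 698 mm⁴.
Semicircular cap: semicircle r = 27.5, A = 1187.91 mm², y = 76.6714 mm, Ī = 62771.5 mm⁴.
Centroid: ȳ = ΣA·y / ΣA = 43.5167 mm.
Transfer each piece to the horizontal centroidal axis using Ī + A·d² with d = y − 43.5167:
  rectangular body: d = -11.0167 mm → contributes +1 692 591 mm⁴
  semicircular cap: d = 33.1546 mm → contributes +1 368 562 mm⁴
Total I = 3 061 152 mm⁴.

Ix ≈ 3.061 × 10⁶ mm⁴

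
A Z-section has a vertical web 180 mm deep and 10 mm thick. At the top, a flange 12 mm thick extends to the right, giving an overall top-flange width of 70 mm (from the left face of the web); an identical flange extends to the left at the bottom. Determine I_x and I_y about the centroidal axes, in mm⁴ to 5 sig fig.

I_x ≈ 1.5038 × 10⁷ mm⁴, I_y ≈ 2.2110 × 10⁶ mm⁴

Decompose the section into non-overlapping parts with the origin at the bottom-left of its bounding rectangle.
Web: 10 × 180, A = 1 800 mm², y = 90 mm, Ī = 4 860 000 mm⁴.
Top flange (beyond web): 60 × 12, A = 720 mm², y = 174 mm, Ī = 8 640 mm⁴.
Bottom flange (beyond web): 60 × 12, A = 720 mm², y = 6 mm, Ī = 8 640 mm⁴.
Centroid: ȳ = ΣA·y / ΣA = 90 mm.
Transfer each piece to the centroidal x-axis using Ī + A·d² with d = y − 90:
  web: d = 0 mm → contributes +4 860 000 mm⁴
  top flange (beyond web): d = 84 mm → contributes +5 088 960 mm⁴
  bottom flange (beyond web): d = -84 mm → contributes +5 088 960 mm⁴
Total I = 15 037 920 mm⁴.
For the y-axis: x̄ = 65 mm.
Repeating about the centroidal y-axis gives I_y = 2 211 000 mm⁴.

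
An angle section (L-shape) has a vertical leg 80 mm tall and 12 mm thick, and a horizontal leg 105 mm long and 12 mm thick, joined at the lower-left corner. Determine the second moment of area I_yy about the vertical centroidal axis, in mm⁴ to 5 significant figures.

Decompose the section into non-overlapping parts with the origin at the bottom-left of its bounding rectangle.
Vertical leg: 12 × 80, A = 960 mm², x = 6 mm, Ī = 11 520 mm⁴.
Horizontal leg (remainder): 93 × 12, A = 1 116 mm², x = 58.5 mm, Ī = 804 357 mm⁴.
Centroid: x̄ = ΣA·x / ΣA = 34.22254 mm.
Transfer each piece to the vertical centroidal axis using Ī + A·d² with d = x − 34.22254:
  vertical leg: d = -28.22254 mm → contributes +776171.5 mm⁴
  horizontal leg (remainder): d = 24.27746 mm → contributes +1 462 122 mm⁴
Total I = 2 238 293 mm⁴.

I_yy ≈ 2.2383 × 10⁶ mm⁴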